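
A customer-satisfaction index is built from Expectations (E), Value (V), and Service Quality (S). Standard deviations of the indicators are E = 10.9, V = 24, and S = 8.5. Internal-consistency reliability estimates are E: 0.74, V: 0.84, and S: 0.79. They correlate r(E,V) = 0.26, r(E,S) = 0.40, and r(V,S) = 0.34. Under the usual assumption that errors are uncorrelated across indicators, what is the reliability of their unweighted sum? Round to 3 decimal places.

0.876

Var(E+V+S) = 10.9² + 24² + 8.5² + 2·[10.9·24·0.26 + 10.9·8.5·0.40 + 24·8.5·0.34] = 767.06 + 348.872 = 1115.93.
With uncorrelated errors the cross-covariances are all true-score covariance, so they carry over unchanged; only the diagonal terms shrink to ρᵢσᵢ².
True-score variance = [10.9²·0.74 + 24²·0.84 + 8.5²·0.79] + 348.872 = 628.837 + 348.872 = 977.709.
Reliability = 977.709 / 1115.93 = 0.876.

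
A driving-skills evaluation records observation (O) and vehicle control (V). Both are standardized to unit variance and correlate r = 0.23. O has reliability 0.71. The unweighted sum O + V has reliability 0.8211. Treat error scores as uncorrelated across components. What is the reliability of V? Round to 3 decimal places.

0.850

Var(O+V) = 2 + 2·0.23 = 2.460.
True-score variance = ρ_O + ρ_V + 2·0.23, so 0.8211 = (0.71 + ρ_V + 0.46) / 2.460.
ρ_V = 0.8211·2.460 − 0.71 − 0.46 = 0.850.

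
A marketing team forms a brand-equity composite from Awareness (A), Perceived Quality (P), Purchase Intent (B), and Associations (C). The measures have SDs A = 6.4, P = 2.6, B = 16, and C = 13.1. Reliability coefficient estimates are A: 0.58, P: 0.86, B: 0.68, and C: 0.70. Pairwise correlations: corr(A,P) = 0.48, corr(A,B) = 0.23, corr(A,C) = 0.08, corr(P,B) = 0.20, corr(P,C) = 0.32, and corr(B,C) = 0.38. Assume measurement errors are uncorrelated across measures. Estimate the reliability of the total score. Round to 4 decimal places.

Var(A+P+B+C) = 6.4² + 2.6² + 16² + 13.1² + 2·[6.4·2.6·0.48 + 6.4·16·0.23 + 6.4·13.1·0.08 + 2.6·16·0.20 + 2.6·13.1·0.32 + 16·13.1·0.38] = 475.33 + 274.227 = 749.557.
With uncorrelated errors the cross-covariances are all true-score covariance, so they carry over unchanged; only the diagonal terms shrink to ρᵢσᵢ².
True-score variance = [6.4²·0.58 + 2.6²·0.86 + 16²·0.68 + 13.1²·0.70] + 274.227 = 323.777 + 274.227 = 598.005.
Reliability = 598.005 / 749.557 = 0.7978.

0.7978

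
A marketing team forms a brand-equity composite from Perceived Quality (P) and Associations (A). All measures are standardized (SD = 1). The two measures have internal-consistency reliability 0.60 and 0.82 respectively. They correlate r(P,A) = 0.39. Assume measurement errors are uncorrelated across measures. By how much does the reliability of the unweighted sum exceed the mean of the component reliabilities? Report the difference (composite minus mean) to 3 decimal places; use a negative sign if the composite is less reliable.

Var(sum) = 2 + 0.78 = 2.78; true-score variance = 1.42 + 0.78 = 2.2; composite reliability = 0.7914.
Mean component reliability = 0.7100.
Difference = 0.7914 − 0.7100 = 0.081.

0.081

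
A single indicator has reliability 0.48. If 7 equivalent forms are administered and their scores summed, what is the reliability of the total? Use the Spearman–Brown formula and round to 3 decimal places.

0.866

ρ_k = kρ / (1 + (k−1)ρ) = 7·0.48 / (1 + 6·0.48) = 3.360 / 3.880 = 0.866.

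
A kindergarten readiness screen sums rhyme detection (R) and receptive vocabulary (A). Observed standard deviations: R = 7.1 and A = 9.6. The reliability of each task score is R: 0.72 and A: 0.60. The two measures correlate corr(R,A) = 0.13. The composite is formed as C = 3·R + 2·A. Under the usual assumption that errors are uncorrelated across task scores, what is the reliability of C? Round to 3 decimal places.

0.704

Var(C) = 3²·7.1² + 2²·9.6² + 2·[6·7.1·9.6·0.13] = 822.33 + 106.33 = 928.66.
With uncorrelated errors the cross-covariances are all true-score covariance, so they carry over unchanged; only the diagonal terms shrink to ρᵢσᵢ².
True-score variance = [3²·7.1²·0.72 + 2²·9.6²·0.60] + 106.33 = 547.841 + 106.33 = 654.17.
Reliability = 654.17 / 928.66 = 0.704.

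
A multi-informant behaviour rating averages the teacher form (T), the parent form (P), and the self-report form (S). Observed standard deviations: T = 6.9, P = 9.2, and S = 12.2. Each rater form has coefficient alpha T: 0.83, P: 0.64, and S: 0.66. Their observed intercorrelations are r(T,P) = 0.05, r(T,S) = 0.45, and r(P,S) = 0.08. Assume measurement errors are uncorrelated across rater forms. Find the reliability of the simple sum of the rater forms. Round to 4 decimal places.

Var(T+P+S) = 6.9² + 9.2² + 12.2² + 2·[6.9·9.2·0.05 + 6.9·12.2·0.45 + 9.2·12.2·0.08] = 281.09 + 100.068 = 381.158.
Because errors are independent across components, Cov(Tᵢ,Tⱼ) = Cov(Xᵢ,Xⱼ); the off-diagonal part of the true-score variance is the same as above.
True-score variance = [6.9²·0.83 + 9.2²·0.64 + 12.2²·0.66] + 100.068 = 191.92 + 100.068 = 291.989.
Reliability = 291.989 / 381.158 = 0.7661.

0.7661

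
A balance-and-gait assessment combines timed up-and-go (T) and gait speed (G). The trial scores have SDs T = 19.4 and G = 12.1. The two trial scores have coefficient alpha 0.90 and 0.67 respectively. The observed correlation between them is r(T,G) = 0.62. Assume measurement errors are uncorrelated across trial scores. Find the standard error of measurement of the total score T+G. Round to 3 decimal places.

9.271

Var(total) = 522.77 + 291.078 = 813.848.
True-score variance = 436.819 + 291.078 = 727.896, so reliability = 0.8944.
Error variance = 813.848 − 727.896 = 85.9513; SEM = √85.9513 = 9.271.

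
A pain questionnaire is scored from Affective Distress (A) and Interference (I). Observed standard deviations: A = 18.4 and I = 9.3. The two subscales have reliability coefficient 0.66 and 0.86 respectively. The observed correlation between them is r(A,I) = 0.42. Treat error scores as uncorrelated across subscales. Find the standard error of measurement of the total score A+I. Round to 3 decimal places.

11.279

Var(total) = 425.05 + 143.741 = 568.791.
True-score variance = 297.831 + 143.741 = 441.572, so reliability = 0.7763.
Error variance = 568.791 − 441.572 = 127.219; SEM = √127.219 = 11.279.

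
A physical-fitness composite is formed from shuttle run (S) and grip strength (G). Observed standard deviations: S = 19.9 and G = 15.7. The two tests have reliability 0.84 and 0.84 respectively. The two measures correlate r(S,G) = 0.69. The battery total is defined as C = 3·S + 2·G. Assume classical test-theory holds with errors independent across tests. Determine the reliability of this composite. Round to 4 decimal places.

Var(C) = 3²·19.9² + 2²·15.7² + 2·[6·19.9·15.7·0.69] = 4550.05 + 2586.92 = 7136.97.
With uncorrelated errors the cross-covariances are all true-score covariance, so they carry over unchanged; only the diagonal terms shrink to ρᵢσᵢ².
True-score variance = [3²·19.9²·0.84 + 2²·15.7²·0.84] + 2586.92 = 3822.04 + 2586.92 = 6408.96.
Reliability = 6408.96 / 7136.97 = 0.8980.

0.8980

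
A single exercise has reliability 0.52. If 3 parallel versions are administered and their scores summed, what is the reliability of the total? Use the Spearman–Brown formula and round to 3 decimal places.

ρ_k = kρ / (1 + (k−1)ρ) = 3·0.52 / (1 + 2·0.52) = 1.560 / 2.040 = 0.765.

0.765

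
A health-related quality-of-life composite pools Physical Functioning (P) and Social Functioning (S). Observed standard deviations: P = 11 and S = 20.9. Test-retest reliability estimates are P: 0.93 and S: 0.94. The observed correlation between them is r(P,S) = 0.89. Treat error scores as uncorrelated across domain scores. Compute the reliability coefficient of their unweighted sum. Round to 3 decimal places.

Var(P+S) = 11² + 20.9² + 2·[11·20.9·0.89] = 557.81 + 409.222 = 967.032.
With uncorrelated errors the cross-covariances are all true-score covariance, so they carry over unchanged; only the diagonal terms shrink to ρᵢσᵢ².
True-score variance = [11²·0.93 + 20.9²·0.94] + 409.222 = 523.131 + 409.222 = 932.353.
Reliability = 932.353 / 967.032 = 0.964.

0.964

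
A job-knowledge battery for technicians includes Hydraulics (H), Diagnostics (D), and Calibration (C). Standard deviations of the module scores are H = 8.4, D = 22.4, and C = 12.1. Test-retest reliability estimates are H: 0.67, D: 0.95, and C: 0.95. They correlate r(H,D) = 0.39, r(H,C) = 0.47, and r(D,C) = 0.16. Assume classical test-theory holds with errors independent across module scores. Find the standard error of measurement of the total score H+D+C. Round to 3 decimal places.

7.463

Var(total) = 718.73 + 329.039 = 1047.77.
True-score variance = 663.037 + 329.039 = 992.076, so reliability = 0.9468.
Error variance = 1047.77 − 992.076 = 55.6933; SEM = √55.6933 = 7.463.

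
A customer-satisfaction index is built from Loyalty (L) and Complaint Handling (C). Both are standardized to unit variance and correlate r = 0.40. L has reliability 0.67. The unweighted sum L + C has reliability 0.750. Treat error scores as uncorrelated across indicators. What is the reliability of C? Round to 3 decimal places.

Var(L+C) = 2 + 2·0.40 = 2.800.
True-score variance = ρ_L + ρ_C + 2·0.40, so 0.750 = (0.67 + ρ_C + 0.80) / 2.800.
ρ_C = 0.750·2.800 − 0.67 − 0.80 = 0.630.

0.630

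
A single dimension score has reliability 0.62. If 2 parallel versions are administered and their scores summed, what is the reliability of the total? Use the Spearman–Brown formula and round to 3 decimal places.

ρ_k = kρ / (1 + (k−1)ρ) = 2·0.62 / (1 + 1·0.62) = 1.240 / 1.620 = 0.765.

0.765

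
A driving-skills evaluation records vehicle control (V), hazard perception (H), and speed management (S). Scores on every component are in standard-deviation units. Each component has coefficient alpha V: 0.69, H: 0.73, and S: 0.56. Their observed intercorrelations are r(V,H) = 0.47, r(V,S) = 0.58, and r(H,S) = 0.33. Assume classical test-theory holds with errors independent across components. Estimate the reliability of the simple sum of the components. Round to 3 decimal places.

0.823

Var(V+H+S) = 3 + 2·[0.47 + 0.58 + 0.33] = 3 + 2.76 = 5.76.
Because errors are independent across components, Cov(Tᵢ,Tⱼ) = Cov(Xᵢ,Xⱼ); the off-diagonal part of the true-score variance is the same as above.
True-score variance = [0.69 + 0.73 + 0.56] + 2.76 = 1.98 + 2.76 = 4.74.
Reliability = 4.74 / 5.76 = 0.823.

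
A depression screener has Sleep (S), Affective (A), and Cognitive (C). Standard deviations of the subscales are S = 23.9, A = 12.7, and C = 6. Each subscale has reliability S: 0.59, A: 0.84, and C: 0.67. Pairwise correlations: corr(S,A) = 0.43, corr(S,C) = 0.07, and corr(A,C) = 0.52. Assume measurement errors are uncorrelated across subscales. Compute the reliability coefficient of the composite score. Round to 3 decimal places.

Var(S+A+C) = 23.9² + 12.7² + 6² + 2·[23.9·12.7·0.43 + 23.9·6·0.07 + 12.7·6·0.52] = 768.5 + 360.36 = 1128.86.
Under uncorrelated errors the observed covariances equal the true-score covariances, so only the own-variance terms attenuate.
True-score variance = [23.9²·0.59 + 12.7²·0.84 + 6²·0.67] + 360.36 = 496.617 + 360.36 = 856.977.
Reliability = 856.977 / 1128.86 = 0.759.

0.759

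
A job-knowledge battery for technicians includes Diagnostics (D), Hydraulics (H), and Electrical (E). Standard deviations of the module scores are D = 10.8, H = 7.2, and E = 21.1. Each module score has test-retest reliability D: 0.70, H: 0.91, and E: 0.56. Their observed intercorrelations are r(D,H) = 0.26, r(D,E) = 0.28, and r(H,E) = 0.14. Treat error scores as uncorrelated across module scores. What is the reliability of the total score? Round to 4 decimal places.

Var(D+H+E) = 10.8² + 7.2² + 21.1² + 2·[10.8·7.2·0.26 + 10.8·21.1·0.28 + 7.2·21.1·0.14] = 613.69 + 210.586 = 824.276.
Under uncorrelated errors the observed covariances equal the true-score covariances, so only the own-variance terms attenuate.
True-score variance = [10.8²·0.70 + 7.2²·0.91 + 21.1²·0.56] + 210.586 = 378.14 + 210.586 = 588.726.
Reliability = 588.726 / 824.276 = 0.7142.

0.7142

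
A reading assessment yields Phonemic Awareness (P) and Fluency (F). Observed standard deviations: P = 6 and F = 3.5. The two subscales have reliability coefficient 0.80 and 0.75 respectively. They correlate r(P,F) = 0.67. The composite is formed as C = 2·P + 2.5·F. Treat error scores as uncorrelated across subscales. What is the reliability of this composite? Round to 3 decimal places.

0.867

Var(C) = 2²·6² + 2.5²·3.5² + 2·[5·6·3.5·0.67] = 220.562 + 140.7 = 361.263.
With uncorrelated errors the cross-covariances are all true-score covariance, so they carry over unchanged; only the diagonal terms shrink to ρᵢσᵢ².
True-score variance = [2²·6²·0.80 + 2.5²·3.5²·0.75] + 140.7 = 172.622 + 140.7 = 313.322.
Reliability = 313.322 / 361.263 = 0.867.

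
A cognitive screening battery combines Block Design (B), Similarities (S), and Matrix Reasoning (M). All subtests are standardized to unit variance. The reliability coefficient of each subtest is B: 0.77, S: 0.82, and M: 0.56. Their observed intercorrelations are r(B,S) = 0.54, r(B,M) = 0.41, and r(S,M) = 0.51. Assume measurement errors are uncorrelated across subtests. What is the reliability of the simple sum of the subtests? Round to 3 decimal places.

0.856

Var(B+S+M) = 3 + 2·[0.54 + 0.41 + 0.51] = 3 + 2.92 = 5.92.
With uncorrelated errors the cross-covariances are all true-score covariance, so they carry over unchanged; only the diagonal terms shrink to ρᵢσᵢ².
True-score variance = [0.77 + 0.82 + 0.56] + 2.92 = 2.15 + 2.92 = 5.07.
Reliability = 5.07 / 5.92 = 0.856.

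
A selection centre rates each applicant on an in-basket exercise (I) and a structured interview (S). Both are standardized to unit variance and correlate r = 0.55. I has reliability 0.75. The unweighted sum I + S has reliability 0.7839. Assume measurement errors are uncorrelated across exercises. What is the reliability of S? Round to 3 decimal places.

0.580

Var(I+S) = 2 + 2·0.55 = 3.100.
True-score variance = ρ_I + ρ_S + 2·0.55, so 0.7839 = (0.75 + ρ_S + 1.10) / 3.100.
ρ_S = 0.7839·3.100 − 0.75 − 1.10 = 0.580.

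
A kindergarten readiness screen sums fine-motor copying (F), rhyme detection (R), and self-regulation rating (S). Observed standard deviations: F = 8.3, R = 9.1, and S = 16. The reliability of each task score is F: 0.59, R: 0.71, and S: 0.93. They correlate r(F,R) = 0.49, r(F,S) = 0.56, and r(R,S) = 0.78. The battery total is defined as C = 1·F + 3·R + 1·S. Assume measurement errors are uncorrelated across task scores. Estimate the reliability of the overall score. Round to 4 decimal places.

0.8764

Var(C) = 8.3² + 3²·9.1² + 16² + 2·[3·8.3·9.1·0.49 + 8.3·16·0.56 + 3·9.1·16·0.78] = 1070.18 + 1052.2 = 2122.38.
With uncorrelated errors the cross-covariances are all true-score covariance, so they carry over unchanged; only the diagonal terms shrink to ρᵢσᵢ².
True-score variance = [8.3²·0.59 + 3²·9.1²·0.71 + 16²·0.93] + 1052.2 = 807.881 + 1052.2 = 1860.08.
Reliability = 1860.08 / 2122.38 = 0.8764.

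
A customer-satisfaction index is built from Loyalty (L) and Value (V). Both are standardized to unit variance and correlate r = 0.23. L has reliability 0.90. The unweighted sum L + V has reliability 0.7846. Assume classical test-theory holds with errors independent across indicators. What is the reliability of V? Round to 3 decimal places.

Var(L+V) = 2 + 2·0.23 = 2.460.
True-score variance = ρ_L + ρ_V + 2·0.23, so 0.7846 = (0.90 + ρ_V + 0.46) / 2.460.
ρ_V = 0.7846·2.460 − 0.90 − 0.46 = 0.570.

0.570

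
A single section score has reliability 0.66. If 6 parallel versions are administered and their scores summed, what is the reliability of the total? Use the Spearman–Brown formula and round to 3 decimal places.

0.921

ρ_k = kρ / (1 + (k−1)ρ) = 6·0.66 / (1 + 5·0.66) = 3.960 / 4.300 = 0.921.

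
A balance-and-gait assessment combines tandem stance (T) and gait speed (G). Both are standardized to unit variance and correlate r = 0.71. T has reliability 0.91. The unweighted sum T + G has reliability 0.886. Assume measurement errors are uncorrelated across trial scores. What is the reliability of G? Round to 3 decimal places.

0.700

Var(T+G) = 2 + 2·0.71 = 3.420.
True-score variance = ρ_T + ρ_G + 2·0.71, so 0.886 = (0.91 + ρ_G + 1.42) / 3.420.
ρ_G = 0.886·3.420 − 0.91 − 1.42 = 0.700.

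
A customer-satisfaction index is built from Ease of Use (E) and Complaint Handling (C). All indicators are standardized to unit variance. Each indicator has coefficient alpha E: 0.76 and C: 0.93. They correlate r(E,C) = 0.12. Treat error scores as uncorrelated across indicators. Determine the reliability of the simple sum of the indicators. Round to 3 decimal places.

0.862

Var(E+C) = 2 + 2·[0.12] = 2 + 0.24 = 2.24.
Because errors are independent across components, Cov(Tᵢ,Tⱼ) = Cov(Xᵢ,Xⱼ); the off-diagonal part of the true-score variance is the same as above.
True-score variance = [0.76 + 0.93] + 0.24 = 1.69 + 0.24 = 1.93.
Reliability = 1.93 / 2.24 = 0.862.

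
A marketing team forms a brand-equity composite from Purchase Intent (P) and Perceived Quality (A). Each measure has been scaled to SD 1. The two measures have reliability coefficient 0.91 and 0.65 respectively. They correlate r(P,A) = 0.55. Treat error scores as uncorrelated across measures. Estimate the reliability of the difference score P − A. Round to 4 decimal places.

0.5111

Var(P−A) = 1 + 1 − 2·0.55 = 2 − 1.1 = 0.9.
Under uncorrelated errors the observed covariances equal the true-score covariances, so only the own-variance terms attenuate.
True-score variance = [0.91 + 0.65] − 1.1 = 1.56 − 1.1 = 0.46.
Reliability = 0.46 / 0.9 = 0.5111.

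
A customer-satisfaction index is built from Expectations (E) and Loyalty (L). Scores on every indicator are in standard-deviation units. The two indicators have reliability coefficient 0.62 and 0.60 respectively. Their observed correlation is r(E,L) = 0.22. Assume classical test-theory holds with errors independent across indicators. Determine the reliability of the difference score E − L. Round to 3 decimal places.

0.500

Var(E−L) = 1 + 1 − 2·0.22 = 2 − 0.44 = 1.56.
Because errors are independent across components, Cov(Tᵢ,Tⱼ) = Cov(Xᵢ,Xⱼ); the off-diagonal part of the true-score variance is the same as above.
True-score variance = [0.62 + 0.60] − 0.44 = 1.22 − 0.44 = 0.78.
Reliability = 0.78 / 1.56 = 0.500.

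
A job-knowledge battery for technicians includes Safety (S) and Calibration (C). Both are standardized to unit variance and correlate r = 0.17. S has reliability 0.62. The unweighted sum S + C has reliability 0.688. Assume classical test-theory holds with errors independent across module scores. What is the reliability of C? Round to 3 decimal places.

Var(S+C) = 2 + 2·0.17 = 2.340.
True-score variance = ρ_S + ρ_C + 2·0.17, so 0.688 = (0.62 + ρ_C + 0.34) / 2.340.
ρ_C = 0.688·2.340 − 0.62 − 0.34 = 0.650.

0.650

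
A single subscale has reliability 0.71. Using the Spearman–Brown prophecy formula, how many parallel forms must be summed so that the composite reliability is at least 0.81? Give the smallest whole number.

k ≥ ρ*(1−ρ₁)/(ρ₁(1−ρ*)) = 0.81·0.29 / (0.71·0.19) = 1.741.
Smallest integer k = 2.

2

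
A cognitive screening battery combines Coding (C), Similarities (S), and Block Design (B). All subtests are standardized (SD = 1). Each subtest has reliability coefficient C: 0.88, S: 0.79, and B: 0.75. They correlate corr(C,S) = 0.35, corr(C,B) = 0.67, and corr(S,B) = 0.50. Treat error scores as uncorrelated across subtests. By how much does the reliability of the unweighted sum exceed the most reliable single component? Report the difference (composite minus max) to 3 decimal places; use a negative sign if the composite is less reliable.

0.024

Var(sum) = 3 + 3.04 = 6.04; true-score variance = 2.42 + 3.04 = 5.46; composite reliability = 0.9040.
Max component reliability = 0.8800.
Difference = 0.9040 − 0.8800 = 0.024.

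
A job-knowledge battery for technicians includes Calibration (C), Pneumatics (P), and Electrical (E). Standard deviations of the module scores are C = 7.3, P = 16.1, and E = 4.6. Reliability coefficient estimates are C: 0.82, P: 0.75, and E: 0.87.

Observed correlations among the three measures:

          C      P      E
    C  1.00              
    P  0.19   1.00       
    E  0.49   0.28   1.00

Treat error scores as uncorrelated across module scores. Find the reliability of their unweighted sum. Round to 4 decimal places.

0.8296

Var(C+P+E) = 7.3² + 16.1² + 4.6² + 2·[7.3·16.1·0.19 + 7.3·4.6·0.49 + 16.1·4.6·0.28] = 333.66 + 119.043 = 452.703.
Because errors are independent across components, Cov(Tᵢ,Tⱼ) = Cov(Xᵢ,Xⱼ); the off-diagonal part of the true-score variance is the same as above.
True-score variance = [7.3²·0.82 + 16.1²·0.75 + 4.6²·0.87] + 119.043 = 256.514 + 119.043 = 375.558.
Reliability = 375.558 / 452.703 = 0.8296.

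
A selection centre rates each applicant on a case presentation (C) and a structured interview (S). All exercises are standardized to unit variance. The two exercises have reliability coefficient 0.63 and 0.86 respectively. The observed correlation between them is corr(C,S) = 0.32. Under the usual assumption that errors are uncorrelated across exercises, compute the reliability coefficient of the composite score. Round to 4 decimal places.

0.8068

Var(C+S) = 2 + 2·[0.32] = 2 + 0.64 = 2.64.
Under uncorrelated errors the observed covariances equal the true-score covariances, so only the own-variance terms attenuate.
True-score variance = [0.63 + 0.86] + 0.64 = 1.49 + 0.64 = 2.13.
Reliability = 2.13 / 2.64 = 0.8068.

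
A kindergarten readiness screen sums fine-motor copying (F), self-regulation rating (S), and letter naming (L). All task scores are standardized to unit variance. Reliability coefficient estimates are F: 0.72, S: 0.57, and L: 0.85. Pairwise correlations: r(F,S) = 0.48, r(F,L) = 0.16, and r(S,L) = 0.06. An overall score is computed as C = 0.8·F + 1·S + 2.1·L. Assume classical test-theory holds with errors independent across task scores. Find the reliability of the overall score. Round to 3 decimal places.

Var(C) = 0.8² + 1 + 2.1² + 2·[0.8·0.48 + 1.68·0.16 + 2.1·0.06] = 6.05 + 1.5576 = 7.6076.
Under uncorrelated errors the observed covariances equal the true-score covariances, so only the own-variance terms attenuate.
True-score variance = [0.8²·0.72 + 0.57 + 2.1²·0.85] + 1.5576 = 4.7793 + 1.5576 = 6.3369.
Reliability = 6.3369 / 7.6076 = 0.833.

0.833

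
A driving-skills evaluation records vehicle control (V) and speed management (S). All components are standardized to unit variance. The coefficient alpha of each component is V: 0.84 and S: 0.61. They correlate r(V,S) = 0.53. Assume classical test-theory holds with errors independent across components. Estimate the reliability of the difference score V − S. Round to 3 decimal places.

0.415

Var(V−S) = 1 + 1 − 2·0.53 = 2 − 1.06 = 0.94.
With uncorrelated errors the cross-covariances are all true-score covariance, so they carry over unchanged; only the diagonal terms shrink to ρᵢσᵢ².
True-score variance = [0.84 + 0.61] − 1.06 = 1.45 − 1.06 = 0.39.
Reliability = 0.39 / 0.94 = 0.415.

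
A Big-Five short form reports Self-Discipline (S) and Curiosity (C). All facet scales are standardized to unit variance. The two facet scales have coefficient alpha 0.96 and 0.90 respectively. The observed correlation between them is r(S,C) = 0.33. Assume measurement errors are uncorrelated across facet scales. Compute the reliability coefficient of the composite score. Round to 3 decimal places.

Var(S+C) = 2 + 2·[0.33] = 2 + 0.66 = 2.66.
With uncorrelated errors the cross-covariances are all true-score covariance, so they carry over unchanged; only the diagonal terms shrink to ρᵢσᵢ².
True-score variance = [0.96 + 0.90] + 0.66 = 1.86 + 0.66 = 2.52.
Reliability = 2.52 / 2.66 = 0.947.

0.947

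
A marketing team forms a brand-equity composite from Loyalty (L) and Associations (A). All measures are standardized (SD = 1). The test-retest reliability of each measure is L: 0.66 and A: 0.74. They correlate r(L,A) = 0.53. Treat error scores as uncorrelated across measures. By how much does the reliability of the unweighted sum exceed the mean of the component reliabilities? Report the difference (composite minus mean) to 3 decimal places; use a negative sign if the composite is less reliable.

Var(sum) = 2 + 1.06 = 3.06; true-score variance = 1.4 + 1.06 = 2.46; composite reliability = 0.8039.
Mean component reliability = 0.7000.
Difference = 0.8039 − 0.7000 = 0.104.

0.104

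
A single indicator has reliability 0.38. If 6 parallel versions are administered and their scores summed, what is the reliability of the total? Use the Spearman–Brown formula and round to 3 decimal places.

ρ_k = kρ / (1 + (k−1)ρ) = 6·0.38 / (1 + 5·0.38) = 2.280 / 2.900 = 0.786.

0.786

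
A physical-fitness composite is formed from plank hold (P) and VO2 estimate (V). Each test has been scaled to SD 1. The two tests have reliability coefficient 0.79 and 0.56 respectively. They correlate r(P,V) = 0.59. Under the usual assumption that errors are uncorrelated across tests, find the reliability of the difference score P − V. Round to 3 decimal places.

Var(P−V) = 1 + 1 − 2·0.59 = 2 − 1.18 = 0.82.
Because errors are independent across components, Cov(Tᵢ,Tⱼ) = Cov(Xᵢ,Xⱼ); the off-diagonal part of the true-score variance is the same as above.
True-score variance = [0.79 + 0.56] − 1.18 = 1.35 − 1.18 = 0.17.
Reliability = 0.17 / 0.82 = 0.207.

0.207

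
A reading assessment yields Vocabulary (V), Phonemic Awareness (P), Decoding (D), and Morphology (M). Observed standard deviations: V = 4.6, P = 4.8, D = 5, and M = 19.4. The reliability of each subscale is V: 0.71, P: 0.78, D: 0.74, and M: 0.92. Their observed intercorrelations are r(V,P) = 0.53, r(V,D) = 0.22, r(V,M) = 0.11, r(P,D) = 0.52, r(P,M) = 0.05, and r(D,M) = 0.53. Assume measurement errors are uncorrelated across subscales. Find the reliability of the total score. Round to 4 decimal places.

Var(V+P+D+M) = 4.6² + 4.8² + 5² + 19.4² + 2·[4.6·4.8·0.53 + 4.6·5·0.22 + 4.6·19.4·0.11 + 4.8·5·0.52 + 4.8·19.4·0.05 + 5·19.4·0.53] = 445.56 + 190.25 = 635.81.
Because errors are independent across components, Cov(Tᵢ,Tⱼ) = Cov(Xᵢ,Xⱼ); the off-diagonal part of the true-score variance is the same as above.
True-score variance = [4.6²·0.71 + 4.8²·0.78 + 5²·0.74 + 19.4²·0.92] + 190.25 = 397.746 + 190.25 = 587.996.
Reliability = 587.996 / 635.81 = 0.9248.

0.9248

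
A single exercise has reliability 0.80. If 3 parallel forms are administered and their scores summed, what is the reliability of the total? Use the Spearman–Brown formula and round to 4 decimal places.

ρ_k = kρ / (1 + (k−1)ρ) = 3·0.80 / (1 + 2·0.80) = 2.400 / 2.600 = 0.9231.

0.9231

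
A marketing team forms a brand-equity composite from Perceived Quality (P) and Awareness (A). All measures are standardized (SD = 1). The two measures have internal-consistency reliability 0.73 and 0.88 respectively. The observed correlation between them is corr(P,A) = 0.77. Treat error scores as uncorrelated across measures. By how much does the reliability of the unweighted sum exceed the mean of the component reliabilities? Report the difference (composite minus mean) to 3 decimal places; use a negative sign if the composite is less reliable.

0.085

Var(sum) = 2 + 1.54 = 3.54; true-score variance = 1.61 + 1.54 = 3.15; composite reliability = 0.8898.
Mean component reliability = 0.8050.
Difference = 0.8898 − 0.8050 = 0.085.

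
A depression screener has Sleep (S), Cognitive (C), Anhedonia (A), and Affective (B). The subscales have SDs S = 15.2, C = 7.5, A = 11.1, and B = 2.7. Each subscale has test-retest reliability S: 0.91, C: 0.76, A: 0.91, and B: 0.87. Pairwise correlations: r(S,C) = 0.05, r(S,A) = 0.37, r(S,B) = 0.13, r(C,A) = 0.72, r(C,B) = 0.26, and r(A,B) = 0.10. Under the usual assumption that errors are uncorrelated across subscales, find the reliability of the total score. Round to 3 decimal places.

0.934

Var(S+C+A+B) = 15.2² + 7.5² + 11.1² + 2.7² + 2·[15.2·7.5·0.05 + 15.2·11.1·0.37 + 15.2·2.7·0.13 + 7.5·11.1·0.72 + 7.5·2.7·0.26 + 11.1·2.7·0.10] = 417.79 + 283.327 = 701.117.
Because errors are independent across components, Cov(Tᵢ,Tⱼ) = Cov(Xᵢ,Xⱼ); the off-diagonal part of the true-score variance is the same as above.
True-score variance = [15.2²·0.91 + 7.5²·0.76 + 11.1²·0.91 + 2.7²·0.87] + 283.327 = 371.46 + 283.327 = 654.787.
Reliability = 654.787 / 701.117 = 0.934.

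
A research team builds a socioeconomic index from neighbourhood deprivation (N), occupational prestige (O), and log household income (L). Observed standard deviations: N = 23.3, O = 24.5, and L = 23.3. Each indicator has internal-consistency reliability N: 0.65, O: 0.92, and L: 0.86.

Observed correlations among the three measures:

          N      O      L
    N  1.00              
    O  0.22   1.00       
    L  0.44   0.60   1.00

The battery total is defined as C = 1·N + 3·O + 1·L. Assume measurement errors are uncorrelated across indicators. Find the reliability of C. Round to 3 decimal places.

0.929

Var(C) = 23.3² + 3²·24.5² + 23.3² + 2·[3·23.3·24.5·0.22 + 23.3·23.3·0.44 + 3·24.5·23.3·0.60] = 6488.03 + 3286.33 = 9774.36.
Because errors are independent across components, Cov(Tᵢ,Tⱼ) = Cov(Xᵢ,Xⱼ); the off-diagonal part of the true-score variance is the same as above.
True-score variance = [23.3²·0.65 + 3²·24.5²·0.92 + 23.3²·0.86] + 3286.33 = 5789.83 + 3286.33 = 9076.16.
Reliability = 9076.16 / 9774.36 = 0.929.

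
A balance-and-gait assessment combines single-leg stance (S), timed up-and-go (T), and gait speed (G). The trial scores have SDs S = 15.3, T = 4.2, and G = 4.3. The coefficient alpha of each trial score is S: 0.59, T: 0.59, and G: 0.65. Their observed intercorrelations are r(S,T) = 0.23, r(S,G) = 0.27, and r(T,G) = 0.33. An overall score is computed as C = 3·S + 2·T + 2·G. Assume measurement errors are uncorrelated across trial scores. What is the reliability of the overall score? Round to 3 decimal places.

Var(C) = 3²·15.3² + 2²·4.2² + 2²·4.3² + 2·[6·15.3·4.2·0.23 + 6·15.3·4.3·0.27 + 4·4.2·4.3·0.33] = 2251.33 + 438.196 = 2689.53.
Under uncorrelated errors the observed covariances equal the true-score covariances, so only the own-variance terms attenuate.
True-score variance = [3²·15.3²·0.59 + 2²·4.2²·0.59 + 2²·4.3²·0.65] + 438.196 = 1332.72 + 438.196 = 1770.92.
Reliability = 1770.92 / 2689.53 = 0.658.

0.658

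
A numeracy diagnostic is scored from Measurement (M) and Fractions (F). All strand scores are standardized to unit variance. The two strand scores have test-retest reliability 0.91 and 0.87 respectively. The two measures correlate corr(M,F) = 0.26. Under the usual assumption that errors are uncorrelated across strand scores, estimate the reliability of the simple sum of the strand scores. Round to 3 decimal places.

Var(M+F) = 2 + 2·[0.26] = 2 + 0.52 = 2.52.
Because errors are independent across components, Cov(Tᵢ,Tⱼ) = Cov(Xᵢ,Xⱼ); the off-diagonal part of the true-score variance is the same as above.
True-score variance = [0.91 + 0.87] + 0.52 = 1.78 + 0.52 = 2.3.
Reliability = 2.3 / 2.52 = 0.913.

0.913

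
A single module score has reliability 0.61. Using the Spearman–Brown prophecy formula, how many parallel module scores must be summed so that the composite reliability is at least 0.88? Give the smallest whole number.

5

k ≥ ρ*(1−ρ₁)/(ρ₁(1−ρ*)) = 0.88·0.39 / (0.61·0.12) = 4.689.
Smallest integer k = 5.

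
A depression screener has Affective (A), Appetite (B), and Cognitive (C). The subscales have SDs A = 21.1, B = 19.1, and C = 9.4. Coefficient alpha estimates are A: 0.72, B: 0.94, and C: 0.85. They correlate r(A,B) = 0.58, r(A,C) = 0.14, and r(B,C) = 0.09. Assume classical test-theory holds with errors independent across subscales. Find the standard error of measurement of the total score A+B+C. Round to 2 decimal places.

Var(total) = 898.38 + 555.344 = 1453.72.
True-score variance = 738.579 + 555.344 = 1293.92, so reliability = 0.8901.
Error variance = 1453.72 − 1293.92 = 159.801; SEM = √159.801 = 12.64.

12.64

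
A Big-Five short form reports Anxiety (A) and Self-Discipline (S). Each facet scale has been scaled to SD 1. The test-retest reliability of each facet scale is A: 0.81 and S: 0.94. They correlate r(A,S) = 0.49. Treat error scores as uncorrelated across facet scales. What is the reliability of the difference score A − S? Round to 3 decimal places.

Var(A−S) = 1 + 1 − 2·0.49 = 2 − 0.98 = 1.02.
Under uncorrelated errors the observed covariances equal the true-score covariances, so only the own-variance terms attenuate.
True-score variance = [0.81 + 0.94] − 0.98 = 1.75 − 0.98 = 0.77.
Reliability = 0.77 / 1.02 = 0.755.

0.755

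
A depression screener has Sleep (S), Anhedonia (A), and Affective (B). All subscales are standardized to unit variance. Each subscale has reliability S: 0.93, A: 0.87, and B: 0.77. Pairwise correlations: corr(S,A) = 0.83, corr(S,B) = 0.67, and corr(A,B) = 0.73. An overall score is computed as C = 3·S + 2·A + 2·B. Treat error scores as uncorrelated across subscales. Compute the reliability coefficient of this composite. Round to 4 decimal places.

Var(C) = 3² + 2² + 2² + 2·[6·0.83 + 6·0.67 + 4·0.73] = 17 + 23.84 = 40.84.
With uncorrelated errors the cross-covariances are all true-score covariance, so they carry over unchanged; only the diagonal terms shrink to ρᵢσᵢ².
True-score variance = [3²·0.93 + 2²·0.87 + 2²·0.77] + 23.84 = 14.93 + 23.84 = 38.77.
Reliability = 38.77 / 40.84 = 0.9493.

0.9493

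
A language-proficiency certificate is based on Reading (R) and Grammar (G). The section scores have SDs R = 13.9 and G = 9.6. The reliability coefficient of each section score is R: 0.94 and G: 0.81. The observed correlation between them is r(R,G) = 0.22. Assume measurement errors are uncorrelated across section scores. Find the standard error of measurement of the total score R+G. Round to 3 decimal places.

Var(total) = 285.37 + 58.7136 = 344.084.
True-score variance = 256.267 + 58.7136 = 314.981, so reliability = 0.9154.
Error variance = 344.084 − 314.981 = 29.103; SEM = √29.103 = 5.395.

5.395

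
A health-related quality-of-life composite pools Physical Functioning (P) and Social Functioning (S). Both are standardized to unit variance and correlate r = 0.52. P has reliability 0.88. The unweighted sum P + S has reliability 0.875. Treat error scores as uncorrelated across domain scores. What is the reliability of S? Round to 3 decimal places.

Var(P+S) = 2 + 2·0.52 = 3.040.
True-score variance = ρ_P + ρ_S + 2·0.52, so 0.875 = (0.88 + ρ_S + 1.04) / 3.040.
ρ_S = 0.875·3.040 − 0.88 − 1.04 = 0.740.

0.740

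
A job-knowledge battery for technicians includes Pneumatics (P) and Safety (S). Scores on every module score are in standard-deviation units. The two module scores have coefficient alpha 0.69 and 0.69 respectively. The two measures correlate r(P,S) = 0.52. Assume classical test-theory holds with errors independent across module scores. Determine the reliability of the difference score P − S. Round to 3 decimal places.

Var(P−S) = 1 + 1 − 2·0.52 = 2 − 1.04 = 0.96.
Because errors are independent across components, Cov(Tᵢ,Tⱼ) = Cov(Xᵢ,Xⱼ); the off-diagonal part of the true-score variance is the same as above.
True-score variance = [0.69 + 0.69] − 1.04 = 1.38 − 1.04 = 0.34.
Reliability = 0.34 / 0.96 = 0.354.

0.354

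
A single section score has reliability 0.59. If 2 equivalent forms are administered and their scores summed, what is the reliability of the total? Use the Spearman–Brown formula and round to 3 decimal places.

0.742

ρ_k = kρ / (1 + (k−1)ρ) = 2·0.59 / (1 + 1·0.59) = 1.180 / 1.590 = 0.742.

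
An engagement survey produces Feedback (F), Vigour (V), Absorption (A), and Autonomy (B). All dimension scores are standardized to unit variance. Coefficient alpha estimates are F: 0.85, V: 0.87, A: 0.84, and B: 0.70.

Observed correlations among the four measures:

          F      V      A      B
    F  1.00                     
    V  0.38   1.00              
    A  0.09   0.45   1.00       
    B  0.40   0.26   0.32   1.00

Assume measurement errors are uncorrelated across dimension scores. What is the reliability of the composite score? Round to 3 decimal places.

Var(F+V+A+B) = 4 + 2·[0.38 + 0.09 + 0.40 + 0.45 + 0.26 + 0.32] = 4 + 3.8 = 7.8.
Under uncorrelated errors the observed covariances equal the true-score covariances, so only the own-variance terms attenuate.
True-score variance = [0.85 + 0.87 + 0.84 + 0.70] + 3.8 = 3.26 + 3.8 = 7.06.
Reliability = 7.06 / 7.8 = 0.905.

0.905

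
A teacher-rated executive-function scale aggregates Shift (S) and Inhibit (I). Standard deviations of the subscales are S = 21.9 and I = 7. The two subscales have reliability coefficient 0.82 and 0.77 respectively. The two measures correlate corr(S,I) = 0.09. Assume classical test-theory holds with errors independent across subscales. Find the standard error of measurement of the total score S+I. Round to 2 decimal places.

Var(total) = 528.61 + 27.594 = 556.204.
True-score variance = 431.01 + 27.594 = 458.604, so reliability = 0.8245.
Error variance = 556.204 − 458.604 = 97.5998; SEM = √97.5998 = 9.88.

9.88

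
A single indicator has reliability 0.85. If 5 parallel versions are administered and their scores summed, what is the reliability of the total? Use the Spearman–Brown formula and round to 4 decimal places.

ρ_k = kρ / (1 + (k−1)ρ) = 5·0.85 / (1 + 4·0.85) = 4.250 / 4.400 = 0.9659.

0.9659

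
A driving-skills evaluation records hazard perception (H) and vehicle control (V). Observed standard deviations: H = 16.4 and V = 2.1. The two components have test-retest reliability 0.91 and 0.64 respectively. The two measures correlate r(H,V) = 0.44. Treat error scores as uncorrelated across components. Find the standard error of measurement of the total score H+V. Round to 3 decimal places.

5.079

Var(total) = 273.37 + 30.3072 = 303.677.
True-score variance = 247.576 + 30.3072 = 277.883, so reliability = 0.9151.
Error variance = 303.677 − 277.883 = 25.794; SEM = √25.794 = 5.079.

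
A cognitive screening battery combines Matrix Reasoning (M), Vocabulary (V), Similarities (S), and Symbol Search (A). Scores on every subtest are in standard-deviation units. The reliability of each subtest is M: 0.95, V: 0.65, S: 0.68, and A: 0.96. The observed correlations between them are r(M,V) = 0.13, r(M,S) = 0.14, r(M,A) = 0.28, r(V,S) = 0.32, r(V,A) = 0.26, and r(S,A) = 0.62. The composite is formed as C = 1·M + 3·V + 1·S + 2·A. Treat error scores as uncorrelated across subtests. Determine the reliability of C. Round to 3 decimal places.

0.851

Var(C) = 1 + 3² + 1 + 2² + 2·[3·0.13 + 0.14 + 2·0.28 + 3·0.32 + 6·0.26 + 2·0.62] = 15 + 9.7 = 24.7.
Under uncorrelated errors the observed covariances equal the true-score covariances, so only the own-variance terms attenuate.
True-score variance = [0.95 + 3²·0.65 + 0.68 + 2²·0.96] + 9.7 = 11.32 + 9.7 = 21.02.
Reliability = 21.02 / 24.7 = 0.851.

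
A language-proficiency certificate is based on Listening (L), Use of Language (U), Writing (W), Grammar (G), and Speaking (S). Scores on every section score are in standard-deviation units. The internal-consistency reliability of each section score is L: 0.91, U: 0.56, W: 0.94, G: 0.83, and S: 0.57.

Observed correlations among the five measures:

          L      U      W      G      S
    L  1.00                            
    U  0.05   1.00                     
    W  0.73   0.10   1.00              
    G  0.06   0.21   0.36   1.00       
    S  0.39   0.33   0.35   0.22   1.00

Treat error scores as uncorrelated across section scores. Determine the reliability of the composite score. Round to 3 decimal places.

Var(L+U+W+G+S) = 5 + 2·[0.05 + 0.73 + 0.06 + 0.39 + 0.10 + 0.21 + 0.33 + 0.36 + 0.35 + 0.22] = 5 + 5.6 = 10.6.
Under uncorrelated errors the observed covariances equal the true-score covariances, so only the own-variance terms attenuate.
True-score variance = [0.91 + 0.56 + 0.94 + 0.83 + 0.57] + 5.6 = 3.81 + 5.6 = 9.41.
Reliability = 9.41 / 10.6 = 0.888.

0.888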